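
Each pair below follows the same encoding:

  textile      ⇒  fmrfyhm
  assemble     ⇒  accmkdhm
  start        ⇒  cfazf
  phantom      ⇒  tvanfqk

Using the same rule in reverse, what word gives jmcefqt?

t(19)→f(5) and e(4)→m(12) fit y≡3x+0 (mod 26); the inverse of 3 mod 26 is 9. This is an affine cipher: with a=0,…,z=25, each position x becomes (3x+0) mod 26.
Reversing it on jmcefqt: j(9)→9·(9−0)≡3=d; m(12)→9·(12−0)≡4=e; c(2)→9·(2−0)≡18=s; e(4)→9·(4−0)≡10=k; f(5)→9·(5−0)≡19=t; q(16)→9·(16−0)≡14=o; t(19)→9·(19−0)≡15=p (all mod 26).

desktop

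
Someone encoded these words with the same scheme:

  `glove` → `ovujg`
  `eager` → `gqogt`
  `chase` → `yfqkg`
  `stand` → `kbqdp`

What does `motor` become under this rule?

This is an affine cipher: with a=0,…,z=25, each position x becomes (17x+16) mod 26.
For motor: m(12)→17·12+16≡12=m; o(14)→17·14+16≡20=u; t(19)→17·19+16≡1=b; o(14)→17·14+16≡20=u; r(17)→17·17+16≡19=t (all mod 26).

mubut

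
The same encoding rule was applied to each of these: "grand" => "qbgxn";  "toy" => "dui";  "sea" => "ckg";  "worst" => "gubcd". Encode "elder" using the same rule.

The shift depends on letter class: consonant g→q is +10, but vowel a→g is +6. The rule splits by letter class: vowels +6, consonants +10.
On elder: e(vowel)+6=k, l(cons)+10=v, d(cons)+10=n, e(vowel)+6=k, r(cons)+10=b.

kvnkb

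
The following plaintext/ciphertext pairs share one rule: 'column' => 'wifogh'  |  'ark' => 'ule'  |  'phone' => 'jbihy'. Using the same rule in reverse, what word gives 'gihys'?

money

Compare letters: c→w is +20, o→i is +20, l→f is +20 — a constant shift. It's a constant shift of +20 (ROT20).
Reversing it on gihys: g−20=m, i−20=o, h−20=n, y−20=e, s−20=y.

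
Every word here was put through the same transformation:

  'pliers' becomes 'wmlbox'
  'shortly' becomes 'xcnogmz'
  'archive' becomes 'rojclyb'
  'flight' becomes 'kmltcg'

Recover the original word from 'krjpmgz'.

faculty

p(15)→w(22) and l(11)→m(12) fit y≡9x+17 (mod 26); the inverse of 9 mod 26 is 3. Treating letters as 0–25, the rule is x ↦ 9x + 17 (mod 26).
Undoing it on krjpmgz: k(10)→3·(10−17)≡5=f; r(17)→3·(17−17)≡0=a; j(9)→3·(9−17)≡2=c; p(15)→3·(15−17)≡20=u; m(12)→3·(12−17)≡11=l; g(6)→3·(6−17)≡19=t; z(25)→3·(25−17)≡24=y (all mod 26).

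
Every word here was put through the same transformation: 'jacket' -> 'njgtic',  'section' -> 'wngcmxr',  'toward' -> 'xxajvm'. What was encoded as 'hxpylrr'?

dolphin

Shifts by position in jacket: pos 0: j→n (+4), pos 1: a→j (+9), pos 2: c→g (+4), pos 3: k→t (+9) — repeating every 2. It's a Vigenère-style cipher with numeric key [4,9]: position i shifts by key[i mod 2].
Reversing it on hxpylrr: h−4=d, x−9=o, p−4=l, y−9=p, l−4=h, r−9=i, r−4=n.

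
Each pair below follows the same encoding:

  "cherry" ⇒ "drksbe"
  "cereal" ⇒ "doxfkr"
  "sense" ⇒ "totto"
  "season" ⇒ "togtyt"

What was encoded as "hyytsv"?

Shifts by position in cherry: pos 0: c→d (+1), pos 1: h→r (+10), pos 2: e→k (+6), pos 3: r→s (+1), pos 4: r→b (+10), pos 5: y→e (+6) — repeating every 3. It's a Vigenère-style cipher with numeric key [1,10,6]: position i shifts by key[i mod 3].
Reversing it on hyytsv: h−1=g, y−10=o, y−6=s, t−1=s, s−10=i, v−6=p.

gossip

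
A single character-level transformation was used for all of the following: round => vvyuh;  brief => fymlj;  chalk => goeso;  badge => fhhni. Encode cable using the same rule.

ghfsi

A repeating key of period 2 is used — shifts +4, +7 over and over.
On cable: c+4=g, a+7=h, b+4=f, l+7=s, e+4=i.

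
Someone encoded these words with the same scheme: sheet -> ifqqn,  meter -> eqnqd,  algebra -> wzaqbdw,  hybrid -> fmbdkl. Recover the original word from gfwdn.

s(18)→i(8) and h(7)→f(5) fit y≡5x+22 (mod 26); the inverse of 5 mod 26 is 21. Treating letters as 0–25, the rule is x ↦ 5x + 22 (mod 26).
Undoing it on gfwdn: g(6)→21·(6−22)≡2=c; f(5)→21·(5−22)≡7=h; w(22)→21·(22−22)≡0=a; d(3)→21·(3−22)≡17=r; n(13)→21·(13−22)≡19=t (all mod 26).

chart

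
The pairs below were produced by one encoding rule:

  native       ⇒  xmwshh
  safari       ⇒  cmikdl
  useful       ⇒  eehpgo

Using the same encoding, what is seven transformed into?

cqyoz

A repeating key of period 3 is used — shifts +10, +12, +3 over and over.
For seven: s+10=c, e+12=q, v+3=y, e+10=o, n+12=z.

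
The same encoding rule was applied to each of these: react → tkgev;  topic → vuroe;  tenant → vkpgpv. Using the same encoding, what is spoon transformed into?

uruup

The shift depends on letter class: consonant r→t is +2, but vowel e→k is +6. Vowels shift forward by 6 and consonants shift forward by 2.
For spoon: s(cons)+2=u, p(cons)+2=r, o(vowel)+6=u, o(vowel)+6=u, n(cons)+2=p.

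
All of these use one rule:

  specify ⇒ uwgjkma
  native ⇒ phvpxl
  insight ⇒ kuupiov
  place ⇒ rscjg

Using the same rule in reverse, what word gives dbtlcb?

Shifts by position in specify: pos 0: s→u (+2), pos 1: p→w (+7), pos 2: e→g (+2), pos 3: c→j (+7) — repeating every 2. A repeating key of period 2 is used — shifts +2, +7 over and over.
Reversing it on dbtlcb: d−2=b, b−7=u, t−2=r, l−7=e, c−2=a, b−7=u.

bureau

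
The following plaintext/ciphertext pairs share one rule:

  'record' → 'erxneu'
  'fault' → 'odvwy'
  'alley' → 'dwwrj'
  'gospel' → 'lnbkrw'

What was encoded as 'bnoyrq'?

soften

Each letter's alphabet position (a=0..z=25) is mapped through 23·x+3 mod 26 — an affine cipher.
Reversing it on bnoyrq: b(1)→17·(1−3)≡18=s; n(13)→17·(13−3)≡14=o; o(14)→17·(14−3)≡5=f; y(24)→17·(24−3)≡19=t; r(17)→17·(17−3)≡4=e; q(16)→17·(16−3)≡13=n (all mod 26).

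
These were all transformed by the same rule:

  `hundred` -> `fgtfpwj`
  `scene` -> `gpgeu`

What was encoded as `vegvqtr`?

protect

The output letters match the input read backwards, each shifted +2: hundred reversed is derdnuh. Read the word backwards and shift each letter +2.
Reversing it on vegvqtr: shift back: v−2=t, e−2=c, g−2=e, v−2=t, q−2=o, t−2=r, r−2=p → tcetorp; then reverse → protect.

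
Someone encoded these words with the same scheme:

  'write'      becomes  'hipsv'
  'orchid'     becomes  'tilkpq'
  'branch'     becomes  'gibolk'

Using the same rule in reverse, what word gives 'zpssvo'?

kitten

Each letter's alphabet position (a=0..z=25) is mapped through 5·x+1 mod 26 — an affine cipher.
Reversing it on zpssvo: z(25)→21·(25−1)≡10=k; p(15)→21·(15−1)≡8=i; s(18)→21·(18−1)≡19=t; s(18)→21·(18−1)≡19=t; v(21)→21·(21−1)≡4=e; o(14)→21·(14−1)≡13=n (all mod 26).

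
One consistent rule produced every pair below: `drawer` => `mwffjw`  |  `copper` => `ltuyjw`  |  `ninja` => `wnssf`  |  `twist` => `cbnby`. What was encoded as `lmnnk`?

chief

Shifts by position in drawer: pos 0: d→m (+9), pos 1: r→w (+5), pos 2: a→f (+5), pos 3: w→f (+9), pos 4: e→j (+5), pos 5: r→w (+5) — repeating every 3. The shifts repeat in a cycle of length 3: positions 0,1,… shift by +9, +5, +5, then the pattern repeats.
Decoding lmnnk: l−9=c, m−5=h, n−5=i, n−9=e, k−5=f.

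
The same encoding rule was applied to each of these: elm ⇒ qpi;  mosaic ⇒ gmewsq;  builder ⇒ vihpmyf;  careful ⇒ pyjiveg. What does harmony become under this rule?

The output letters match the input read backwards, each shifted +4: elm reversed is mle. The word is reversed, then every letter is shifted forward by 4.
On harmony: reverse → ynomrah; then shift: y+4=c, n+4=r, o+4=s, m+4=q, r+4=v, a+4=e, h+4=l.

crsqvel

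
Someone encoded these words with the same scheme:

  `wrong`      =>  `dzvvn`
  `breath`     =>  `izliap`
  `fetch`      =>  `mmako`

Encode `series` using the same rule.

zmyqla

A repeating key of period 2 is used — shifts +7, +8 over and over.
Applying it to series: s+7=z, e+8=m, r+7=y, i+8=q, e+7=l, s+8=a.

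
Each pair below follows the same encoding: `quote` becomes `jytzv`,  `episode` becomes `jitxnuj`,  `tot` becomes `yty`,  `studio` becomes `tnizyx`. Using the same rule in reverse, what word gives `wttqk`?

The output letters match the input read backwards, each shifted +5: quote reversed is etouq. Two steps: reverse the string, then apply a Caesar shift of +5.
Reversing it on wttqk: shift back: w−5=r, t−5=o, t−5=o, q−5=l, k−5=f → roolf; then reverse → floor.

floor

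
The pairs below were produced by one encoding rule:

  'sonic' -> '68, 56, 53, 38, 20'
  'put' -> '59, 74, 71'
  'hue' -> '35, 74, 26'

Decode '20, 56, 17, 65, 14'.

cobra

Each letter becomes 3×(its alphabet position, a=1..z=26) + 11.
Reversing it on 20, 56, 17, 65, 14: 20→(20−11)÷3=3=c, 56→(56−11)÷3=15=o, 17→(17−11)÷3=2=b, 65→(65−11)÷3=18=r, 14→(14−11)÷3=1=a.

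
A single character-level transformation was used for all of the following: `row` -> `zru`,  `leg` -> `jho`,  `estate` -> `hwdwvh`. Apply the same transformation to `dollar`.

udoorg

The output letters match the input read backwards, each shifted +3: row reversed is wor. The word is reversed, then every letter is shifted forward by 3.
Applying it to dollar: reverse → rallod; then shift: r+3=u, a+3=d, l+3=o, l+3=o, o+3=r, d+3=g.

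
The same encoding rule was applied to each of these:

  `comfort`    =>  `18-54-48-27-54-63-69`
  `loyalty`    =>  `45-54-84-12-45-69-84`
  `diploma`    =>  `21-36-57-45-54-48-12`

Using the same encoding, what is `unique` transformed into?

c(#3)→18 and o(#15)→54: differences scale by 3, so n = 3·pos + 9. Each letter becomes 3×(its alphabet position, a=1..z=26) + 9.
For unique: u=21→72, n=14→51, i=9→36, q=17→60, u=21→72, e=5→24.

72-51-36-60-72-24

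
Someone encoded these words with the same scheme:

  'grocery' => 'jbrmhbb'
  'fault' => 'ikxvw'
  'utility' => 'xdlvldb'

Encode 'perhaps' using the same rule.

sourdzv

Shifts by position in grocery: pos 0: g→j (+3), pos 1: r→b (+10), pos 2: o→r (+3), pos 3: c→m (+10) — repeating every 2. A repeating key of period 2 is used — shifts +3, +10 over and over.
For perhaps: p+3=s, e+10=o, r+3=u, h+10=r, a+3=d, p+10=z, s+3=v.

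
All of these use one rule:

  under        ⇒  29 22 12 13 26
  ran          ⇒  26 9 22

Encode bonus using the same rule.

The number is (letter's place in the alphabet, a=1) + 8.
Applying it to bonus: b=2→10, o=15→23, n=14→22, u=21→29, s=19→27.

10 23 22 29 27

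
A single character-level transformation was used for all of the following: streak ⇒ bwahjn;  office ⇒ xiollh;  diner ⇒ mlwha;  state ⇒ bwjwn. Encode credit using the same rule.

lungrw

Shifts by position in streak: pos 0: s→b (+9), pos 1: t→w (+3), pos 2: r→a (+9), pos 3: e→h (+3) — repeating every 2. The shifts repeat in a cycle of length 2: positions 0,1,… shift by +9, +3, then the pattern repeats.
For credit: c+9=l, r+3=u, e+9=n, d+3=g, i+9=r, t+3=w.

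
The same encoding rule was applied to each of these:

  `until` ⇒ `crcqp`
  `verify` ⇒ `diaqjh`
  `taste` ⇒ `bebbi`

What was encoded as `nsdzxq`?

Shifts by position in until: pos 0: u→c (+8), pos 1: n→r (+4), pos 2: t→c (+9), pos 3: i→q (+8), pos 4: l→p (+4) — repeating every 3. It's a Vigenère-style cipher with numeric key [8,4,9]: position i shifts by key[i mod 3].
Reversing it on nsdzxq: n−8=f, s−4=o, d−9=u, z−8=r, x−4=t, q−9=h.

fourth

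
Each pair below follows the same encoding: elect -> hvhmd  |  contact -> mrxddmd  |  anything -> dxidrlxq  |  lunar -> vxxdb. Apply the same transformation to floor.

pvrrb

The shift depends on letter class: consonant l→v is +10, but vowel e→h is +3. Two shifts are in play — +3 for a/e/i/o/u, +10 for every other letter.
On floor: f(cons)+10=p, l(cons)+10=v, o(vowel)+3=r, o(vowel)+3=r, r(cons)+10=b.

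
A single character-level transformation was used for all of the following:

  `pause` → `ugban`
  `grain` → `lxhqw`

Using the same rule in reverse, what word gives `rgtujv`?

In pause: p→u is +5, a→g is +6, u→b is +7, s→a is +8 — the shift increases by 1 each position. Each letter shifts forward by (position + 5), i.e. 5, 6, 7, … — the shift grows by one for each successive letter.
Undoing it on rgtujv: r−5=m, g−6=a, t−7=m, u−8=m, j−9=a, v−10=l.

mammal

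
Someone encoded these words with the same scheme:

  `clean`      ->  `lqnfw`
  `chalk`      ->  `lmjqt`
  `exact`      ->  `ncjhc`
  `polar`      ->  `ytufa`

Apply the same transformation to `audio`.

jzmnx

Shifts by position in clean: pos 0: c→l (+9), pos 1: l→q (+5), pos 2: e→n (+9), pos 3: a→f (+5) — repeating every 2. The shifts repeat in a cycle of length 2: positions 0,1,… shift by +9, +5, then the pattern repeats.
For audio: a+9=j, u+5=z, d+9=m, i+5=n, o+9=x.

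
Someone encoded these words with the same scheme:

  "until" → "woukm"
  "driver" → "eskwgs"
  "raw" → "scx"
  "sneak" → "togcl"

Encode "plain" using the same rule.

qmcko

Two shifts are in play — +2 for a/e/i/o/u, +1 for every other letter.
On plain: p(cons)+1=q, l(cons)+1=m, a(vowel)+2=c, i(vowel)+2=k, n(cons)+1=o.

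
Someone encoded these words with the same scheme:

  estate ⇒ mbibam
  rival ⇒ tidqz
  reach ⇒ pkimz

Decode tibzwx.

portal

The output letters match the input read backwards, each shifted +8: estate reversed is etatse. The word is reversed, then every letter is shifted forward by 8.
Undoing it on tibzwx: shift back: t−8=l, i−8=a, b−8=t, z−8=r, w−8=o, x−8=p → latrop; then reverse → portal.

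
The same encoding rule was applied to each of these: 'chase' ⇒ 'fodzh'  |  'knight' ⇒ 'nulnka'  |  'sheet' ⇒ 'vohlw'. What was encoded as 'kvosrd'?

hollow

Shifts by position in chase: pos 0: c→f (+3), pos 1: h→o (+7), pos 2: a→d (+3), pos 3: s→z (+7) — repeating every 2. The shifts repeat in a cycle of length 2: positions 0,1,… shift by +3, +7, then the pattern repeats.
Decoding kvosrd: k−3=h, v−7=o, o−3=l, s−7=l, r−3=o, d−7=w.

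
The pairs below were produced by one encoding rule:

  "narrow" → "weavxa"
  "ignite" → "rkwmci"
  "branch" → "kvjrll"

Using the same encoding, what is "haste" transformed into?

Shifts by position in narrow: pos 0: n→w (+9), pos 1: a→e (+4), pos 2: r→a (+9), pos 3: r→v (+4) — repeating every 2. A repeating key of period 2 is used — shifts +9, +4 over and over.
On haste: h+9=q, a+4=e, s+9=b, t+4=x, e+9=n.

qebxn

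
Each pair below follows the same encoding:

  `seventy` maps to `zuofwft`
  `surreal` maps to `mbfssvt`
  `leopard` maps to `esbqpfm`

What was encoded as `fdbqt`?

space

The output letters match the input read backwards, each shifted +1: seventy reversed is ytneves. Two steps: reverse the string, then apply a Caesar shift of +1.
Decoding fdbqt: shift back: f−1=e, d−1=c, b−1=a, q−1=p, t−1=s → ecaps; then reverse → space.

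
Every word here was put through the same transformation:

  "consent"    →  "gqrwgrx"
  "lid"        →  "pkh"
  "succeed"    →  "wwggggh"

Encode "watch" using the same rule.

acxgl

The rule splits by letter class: vowels +2, consonants +4.
Applying it to watch: w(cons)+4=a, a(vowel)+2=c, t(cons)+4=x, c(cons)+4=g, h(cons)+4=l.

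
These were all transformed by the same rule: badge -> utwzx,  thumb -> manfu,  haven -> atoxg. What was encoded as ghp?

Each letter is shifted forward by 19 in the alphabet (a Caesar shift of +19).
Decoding ghp: g−19=n, h−19=o, p−19=w.

now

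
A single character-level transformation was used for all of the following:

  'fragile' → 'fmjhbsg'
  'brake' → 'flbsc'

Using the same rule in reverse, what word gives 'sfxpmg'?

The output letters match the input read backwards, each shifted +1: fragile reversed is eligarf. Two steps: reverse the string, then apply a Caesar shift of +1.
Undoing it on sfxpmg: shift back: s−1=r, f−1=e, x−1=w, p−1=o, m−1=l, g−1=f → rewolf; then reverse → flower.

flower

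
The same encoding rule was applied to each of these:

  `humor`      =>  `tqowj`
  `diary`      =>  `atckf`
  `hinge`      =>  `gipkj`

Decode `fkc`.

The output letters match the input read backwards, each shifted +2: humor reversed is romuh. Read the word backwards and shift each letter +2.
Reversing it on fkc: shift back: f−2=d, k−2=i, c−2=a → dia; then reverse → aid.

aid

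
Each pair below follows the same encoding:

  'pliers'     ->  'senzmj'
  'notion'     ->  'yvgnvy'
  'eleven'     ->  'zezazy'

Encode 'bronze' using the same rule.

imvyoz

Each letter's alphabet position (a=0..z=25) is mapped through 23·x+11 mod 26 — an affine cipher.
For bronze: b(1)→23·1+11≡8=i; r(17)→23·17+11≡12=m; o(14)→23·14+11≡21=v; n(13)→23·13+11≡24=y; z(25)→23·25+11≡14=o; e(4)→23·4+11≡25=z (all mod 26).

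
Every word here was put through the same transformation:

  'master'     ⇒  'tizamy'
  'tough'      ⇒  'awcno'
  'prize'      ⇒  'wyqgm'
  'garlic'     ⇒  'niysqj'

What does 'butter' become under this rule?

icaamy

Vowels shift forward by 8 and consonants shift forward by 7.
Applying it to butter: b(cons)+7=i, u(vowel)+8=c, t(cons)+7=a, t(cons)+7=a, e(vowel)+8=m, r(cons)+7=y.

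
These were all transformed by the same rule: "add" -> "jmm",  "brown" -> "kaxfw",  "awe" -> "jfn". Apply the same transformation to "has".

Compare letters: a→j is +9, d→m is +9, d→m is +9 — a constant shift. Each letter is shifted forward by 9 in the alphabet (a Caesar shift of +9).
On has: h+9=q, a+9=j, s+9=b.

qjb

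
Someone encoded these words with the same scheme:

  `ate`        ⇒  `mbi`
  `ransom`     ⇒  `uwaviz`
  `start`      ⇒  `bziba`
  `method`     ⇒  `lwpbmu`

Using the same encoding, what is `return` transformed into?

vzcbmz

The output letters match the input read backwards, each shifted +8: ate reversed is eta. Two steps: reverse the string, then apply a Caesar shift of +8.
On return: reverse → nruter; then shift: n+8=v, r+8=z, u+8=c, t+8=b, e+8=m, r+8=z.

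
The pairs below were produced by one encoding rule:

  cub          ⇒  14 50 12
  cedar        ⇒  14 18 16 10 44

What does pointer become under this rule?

40 38 26 36 48 18 44

c(#3)→14 and u(#21)→50: differences scale by 2, so n = 2·pos + 8. Each letter becomes 2×(its alphabet position, a=1..z=26) + 8.
On pointer: p=16→40, o=15→38, i=9→26, n=14→36, t=20→48, e=5→18, r=18→44.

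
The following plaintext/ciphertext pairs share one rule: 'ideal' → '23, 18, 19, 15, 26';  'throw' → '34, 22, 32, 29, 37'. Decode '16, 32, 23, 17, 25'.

brick

i is letter #9 and maps to 23: an offset of 14. Each letter is replaced by its alphabet position (a=1..z=26) + 14.
Reversing it on 16, 32, 23, 17, 25: 16→(16−14)÷1=2=b, 32→(32−14)÷1=18=r, 23→(23−14)÷1=9=i, 17→(17−14)÷1=3=c, 25→(25−14)÷1=11=k.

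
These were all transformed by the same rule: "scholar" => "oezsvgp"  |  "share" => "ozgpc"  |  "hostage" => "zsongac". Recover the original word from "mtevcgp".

unclear

Each letter's alphabet position (a=0..z=25) is mapped through 25·x+6 mod 26 — an affine cipher.
Decoding mtevcgp: m(12)→25·(12−6)≡20=u; t(19)→25·(19−6)≡13=n; e(4)→25·(4−6)≡2=c; v(21)→25·(21−6)≡11=l; c(2)→25·(2−6)≡4=e; g(6)→25·(6−6)≡0=a; p(15)→25·(15−6)≡17=r (all mod 26).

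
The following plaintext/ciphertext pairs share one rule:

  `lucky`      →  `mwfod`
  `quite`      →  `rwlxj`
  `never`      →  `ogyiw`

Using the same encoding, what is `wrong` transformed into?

In lucky: l→m is +1, u→w is +2, c→f is +3, k→o is +4 — the shift increases by 1 each position. The shift increases by 1 at each position, starting from +1: 1, 2, 3, ….
On wrong: w+1=x, r+2=t, o+3=r, n+4=r, g+5=l.

xtrrl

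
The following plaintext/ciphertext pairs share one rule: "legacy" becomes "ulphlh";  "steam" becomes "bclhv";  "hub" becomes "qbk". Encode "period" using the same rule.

The shift depends on letter class: consonant l→u is +9, but vowel e→l is +7. Two shifts are in play — +7 for a/e/i/o/u, +9 for every other letter.
For period: p(cons)+9=y, e(vowel)+7=l, r(cons)+9=a, i(vowel)+7=p, o(vowel)+7=v, d(cons)+9=m.

ylapvm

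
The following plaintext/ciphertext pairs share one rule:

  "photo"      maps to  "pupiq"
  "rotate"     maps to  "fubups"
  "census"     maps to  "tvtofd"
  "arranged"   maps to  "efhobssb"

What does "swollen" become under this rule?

ofmmpxt

The output letters match the input read backwards, each shifted +1: photo reversed is otohp. The word is reversed, then every letter is shifted forward by 1.
For swollen: reverse → nellows; then shift: n+1=o, e+1=f, l+1=m, l+1=m, o+1=p, w+1=x, s+1=t.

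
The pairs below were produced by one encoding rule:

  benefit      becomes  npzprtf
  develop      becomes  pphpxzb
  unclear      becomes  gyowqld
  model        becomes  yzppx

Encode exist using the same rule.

qiudf

Shifts by position in benefit: pos 0: b→n (+12), pos 1: e→p (+11), pos 2: n→z (+12), pos 3: e→p (+11) — repeating every 2. It's a Vigenère-style cipher with numeric key [12,11]: position i shifts by key[i mod 2].
On exist: e+12=q, x+11=i, i+12=u, s+11=d, t+12=f.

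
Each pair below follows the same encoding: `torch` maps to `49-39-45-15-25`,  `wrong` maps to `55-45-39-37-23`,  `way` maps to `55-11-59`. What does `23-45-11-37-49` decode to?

grant

t(#20)→49 and o(#15)→39: differences scale by 2, so n = 2·pos + 9. Each letter becomes 2×(its alphabet position, a=1..z=26) + 9.
Decoding 23-45-11-37-49: 23→(23−9)÷2=7=g, 45→(45−9)÷2=18=r, 11→(11−9)÷2=1=a, 37→(37−9)÷2=14=n, 49→(49−9)÷2=20=t.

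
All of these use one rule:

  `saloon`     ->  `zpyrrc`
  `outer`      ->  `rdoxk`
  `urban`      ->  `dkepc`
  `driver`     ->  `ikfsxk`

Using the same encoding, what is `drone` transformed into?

s(18)→z(25) and a(0)→p(15) fit y≡15x+15 (mod 26); the inverse of 15 mod 26 is 7. This is an affine cipher: with a=0,…,z=25, each position x becomes (15x+15) mod 26.
On drone: d(3)→15·3+15≡8=i; r(17)→15·17+15≡10=k; o(14)→15·14+15≡17=r; n(13)→15·13+15≡2=c; e(4)→15·4+15≡23=x (all mod 26).

ikrcx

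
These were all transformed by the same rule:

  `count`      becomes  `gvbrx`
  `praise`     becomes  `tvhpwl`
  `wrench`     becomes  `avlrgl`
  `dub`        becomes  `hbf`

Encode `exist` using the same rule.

lbpwx

The shift depends on letter class: consonant c→g is +4, but vowel o→v is +7. Two shifts are in play — +7 for a/e/i/o/u, +4 for every other letter.
Applying it to exist: e(vowel)+7=l, x(cons)+4=b, i(vowel)+7=p, s(cons)+4=w, t(cons)+4=x.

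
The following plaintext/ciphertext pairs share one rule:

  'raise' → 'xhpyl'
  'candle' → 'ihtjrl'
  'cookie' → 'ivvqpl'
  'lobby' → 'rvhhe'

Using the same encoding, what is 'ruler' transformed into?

The shift depends on letter class: consonant r→x is +6, but vowel a→h is +7. Two shifts are in play — +7 for a/e/i/o/u, +6 for every other letter.
On ruler: r(cons)+6=x, u(vowel)+7=b, l(cons)+6=r, e(vowel)+7=l, r(cons)+6=x.

xbrlx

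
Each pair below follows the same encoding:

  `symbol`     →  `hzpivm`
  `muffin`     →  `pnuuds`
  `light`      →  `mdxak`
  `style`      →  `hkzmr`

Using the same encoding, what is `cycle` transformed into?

lzlmr

Each letter's alphabet position (a=0..z=25) is mapped through 3·x+5 mod 26 — an affine cipher.
For cycle: c(2)→3·2+5≡11=l; y(24)→3·24+5≡25=z; c(2)→3·2+5≡11=l; l(11)→3·11+5≡12=m; e(4)→3·4+5≡17=r (all mod 26).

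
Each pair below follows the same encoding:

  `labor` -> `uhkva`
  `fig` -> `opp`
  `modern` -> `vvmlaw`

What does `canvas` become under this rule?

lhwehb

The shift depends on letter class: consonant l→u is +9, but vowel a→h is +7. The rule splits by letter class: vowels +7, consonants +9.
Applying it to canvas: c(cons)+9=l, a(vowel)+7=h, n(cons)+9=w, v(cons)+9=e, a(vowel)+7=h, s(cons)+9=b.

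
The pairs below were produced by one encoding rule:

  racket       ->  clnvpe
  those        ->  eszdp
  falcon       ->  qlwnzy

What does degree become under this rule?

Compare letters: r→c is +11, a→l is +11, c→n is +11 — a constant shift. Each letter is shifted forward by 11 in the alphabet (a Caesar shift of +11).
On degree: d+11=o, e+11=p, g+11=r, r+11=c, e+11=p, e+11=p.

oprcpp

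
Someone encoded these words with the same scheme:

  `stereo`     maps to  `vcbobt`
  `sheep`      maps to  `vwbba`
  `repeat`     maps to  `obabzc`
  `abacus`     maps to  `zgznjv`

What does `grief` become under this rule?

podbi

s(18)→v(21) and t(19)→c(2) fit y≡7x+25 (mod 26); the inverse of 7 mod 26 is 15. Each letter's alphabet position (a=0..z=25) is mapped through 7·x+25 mod 26 — an affine cipher.
For grief: g(6)→7·6+25≡15=p; r(17)→7·17+25≡14=o; i(8)→7·8+25≡3=d; e(4)→7·4+25≡1=b; f(5)→7·5+25≡8=i (all mod 26).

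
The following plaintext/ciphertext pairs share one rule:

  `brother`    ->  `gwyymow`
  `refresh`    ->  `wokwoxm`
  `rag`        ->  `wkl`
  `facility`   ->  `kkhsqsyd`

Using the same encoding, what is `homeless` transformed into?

myroqoxx

The shift depends on letter class: consonant b→g is +5, but vowel o→y is +10. Two shifts are in play — +10 for a/e/i/o/u, +5 for every other letter.
On homeless: h(cons)+5=m, o(vowel)+10=y, m(cons)+5=r, e(vowel)+10=o, l(cons)+5=q, e(vowel)+10=o, s(cons)+5=x, s(cons)+5=x.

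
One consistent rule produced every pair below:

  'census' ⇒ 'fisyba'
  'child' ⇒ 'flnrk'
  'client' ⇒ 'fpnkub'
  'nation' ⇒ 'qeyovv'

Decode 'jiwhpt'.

gerbil

Each letter shifts forward by (position + 3), i.e. 3, 4, 5, … — the shift grows by one for each successive letter.
Decoding jiwhpt: j−3=g, i−4=e, w−5=r, h−6=b, p−7=i, t−8=l.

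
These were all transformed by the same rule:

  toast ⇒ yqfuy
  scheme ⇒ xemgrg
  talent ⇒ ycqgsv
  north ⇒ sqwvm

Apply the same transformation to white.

Shifts by position in toast: pos 0: t→y (+5), pos 1: o→q (+2), pos 2: a→f (+5), pos 3: s→u (+2) — repeating every 2. It's a Vigenère-style cipher with numeric key [5,2]: position i shifts by key[i mod 2].
For white: w+5=b, h+2=j, i+5=n, t+2=v, e+5=j.

bjnvj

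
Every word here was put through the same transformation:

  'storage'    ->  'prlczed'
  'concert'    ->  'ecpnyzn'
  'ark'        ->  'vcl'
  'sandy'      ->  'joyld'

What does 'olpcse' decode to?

The output letters match the input read backwards, each shifted +11: storage reversed is egarots. The word is reversed, then every letter is shifted forward by 11.
Undoing it on olpcse: shift back: o−11=d, l−11=a, p−11=e, c−11=r, s−11=h, e−11=t → daerht; then reverse → thread.

thread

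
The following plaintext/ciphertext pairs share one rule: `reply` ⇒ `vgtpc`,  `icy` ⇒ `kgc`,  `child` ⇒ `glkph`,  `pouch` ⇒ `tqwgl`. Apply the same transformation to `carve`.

The shift depends on letter class: consonant r→v is +4, but vowel e→g is +2. Two shifts are in play — +2 for a/e/i/o/u, +4 for every other letter.
On carve: c(cons)+4=g, a(vowel)+2=c, r(cons)+4=v, v(cons)+4=z, e(vowel)+2=g.

gcvzg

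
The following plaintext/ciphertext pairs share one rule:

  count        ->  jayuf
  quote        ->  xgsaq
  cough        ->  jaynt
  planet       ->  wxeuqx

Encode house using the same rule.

oayzq

The shifts repeat in a cycle of length 3: positions 0,1,… shift by +7, +12, +4, then the pattern repeats.
On house: h+7=o, o+12=a, u+4=y, s+7=z, e+12=q.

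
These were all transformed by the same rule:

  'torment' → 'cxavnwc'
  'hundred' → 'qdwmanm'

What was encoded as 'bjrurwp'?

sailing

Compare letters: t→c is +9, o→x is +9, r→a is +9 — a constant shift. This is a Caesar cipher with shift 9.
Undoing it on bjrurwp: b−9=s, j−9=a, r−9=i, u−9=l, r−9=i, w−9=n, p−9=g.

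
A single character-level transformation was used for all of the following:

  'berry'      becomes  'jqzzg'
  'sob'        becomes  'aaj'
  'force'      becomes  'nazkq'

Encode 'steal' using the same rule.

abqmt

The shift depends on letter class: consonant b→j is +8, but vowel e→q is +12. Two shifts are in play — +12 for a/e/i/o/u, +8 for every other letter.
For steal: s(cons)+8=a, t(cons)+8=b, e(vowel)+12=q, a(vowel)+12=m, l(cons)+8=t.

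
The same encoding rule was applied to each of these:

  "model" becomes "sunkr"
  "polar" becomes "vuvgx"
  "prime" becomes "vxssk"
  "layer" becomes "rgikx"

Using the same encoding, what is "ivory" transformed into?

obyxe

A repeating key of period 3 is used — shifts +6, +6, +10 over and over.
Applying it to ivory: i+6=o, v+6=b, o+10=y, r+6=x, y+6=e.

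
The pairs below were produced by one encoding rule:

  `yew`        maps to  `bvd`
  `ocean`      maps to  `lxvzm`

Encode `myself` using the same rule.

nbhvou

Letters are reflected about the middle of the alphabet (position → 25−position): Atbash.
For myself: m↔n, y↔b, s↔h, e↔v, l↔o, f↔u.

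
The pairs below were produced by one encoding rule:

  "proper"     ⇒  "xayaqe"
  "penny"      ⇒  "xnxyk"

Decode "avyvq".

smoke

Each letter shifts forward by (position + 8), i.e. 8, 9, 10, … — the shift grows by one for each successive letter.
Reversing it on avyvq: a−8=s, v−9=m, y−10=o, v−11=k, q−12=e.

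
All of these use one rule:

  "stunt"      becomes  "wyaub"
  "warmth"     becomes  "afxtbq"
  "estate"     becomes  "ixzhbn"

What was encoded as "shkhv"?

ocean

In stunt: s→w is +4, t→y is +5, u→a is +6, n→u is +7 — the shift increases by 1 each position. Each letter shifts forward by (position + 4), i.e. 4, 5, 6, … — the shift grows by one for each successive letter.
Undoing it on shkhv: s−4=o, h−5=c, k−6=e, h−7=a, v−8=n.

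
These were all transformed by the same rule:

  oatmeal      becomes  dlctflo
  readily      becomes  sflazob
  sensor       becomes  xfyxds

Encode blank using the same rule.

qolyj

o(14)→d(3) and a(0)→l(11) fit y≡5x+11 (mod 26); the inverse of 5 mod 26 is 21. Each letter's alphabet position (a=0..z=25) is mapped through 5·x+11 mod 26 — an affine cipher.
On blank: b(1)→5·1+11≡16=q; l(11)→5·11+11≡14=o; a(0)→5·0+11≡11=l; n(13)→5·13+11≡24=y; k(10)→5·10+11≡9=j (all mod 26).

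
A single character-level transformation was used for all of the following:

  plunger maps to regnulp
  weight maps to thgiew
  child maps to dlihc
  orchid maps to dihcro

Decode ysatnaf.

fantasy

The output letters match the input read backwards: plunger reversed is regnulp. It's just the letters in reverse order.
Undoing it on ysatnaf: then reverse → fantasy.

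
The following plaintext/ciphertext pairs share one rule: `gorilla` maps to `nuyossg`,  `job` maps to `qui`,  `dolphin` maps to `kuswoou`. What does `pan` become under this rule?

wgu

The shift depends on letter class: consonant g→n is +7, but vowel o→u is +6. Two shifts are in play — +6 for a/e/i/o/u, +7 for every other letter.
Applying it to pan: p(cons)+7=w, a(vowel)+6=g, n(cons)+7=u.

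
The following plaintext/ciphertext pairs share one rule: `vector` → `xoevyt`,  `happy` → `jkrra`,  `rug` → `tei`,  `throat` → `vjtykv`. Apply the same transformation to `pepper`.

rorrot

The shift depends on letter class: consonant v→x is +2, but vowel e→o is +10. Vowels shift forward by 10 and consonants shift forward by 2.
For pepper: p(cons)+2=r, e(vowel)+10=o, p(cons)+2=r, p(cons)+2=r, e(vowel)+10=o, r(cons)+2=t.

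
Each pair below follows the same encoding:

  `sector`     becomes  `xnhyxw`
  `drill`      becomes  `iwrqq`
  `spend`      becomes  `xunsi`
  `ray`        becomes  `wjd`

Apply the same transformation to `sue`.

xdn

The shift depends on letter class: consonant s→x is +5, but vowel e→n is +9. Two shifts are in play — +9 for a/e/i/o/u, +5 for every other letter.
For sue: s(cons)+5=x, u(vowel)+9=d, e(vowel)+9=n.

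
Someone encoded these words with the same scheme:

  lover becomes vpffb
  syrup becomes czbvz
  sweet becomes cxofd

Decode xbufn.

naked

Shifts by position in lover: pos 0: l→v (+10), pos 1: o→p (+1), pos 2: v→f (+10), pos 3: e→f (+1) — repeating every 2. A repeating key of period 2 is used — shifts +10, +1 over and over.
Undoing it on xbufn: x−10=n, b−1=a, u−10=k, f−1=e, n−10=d.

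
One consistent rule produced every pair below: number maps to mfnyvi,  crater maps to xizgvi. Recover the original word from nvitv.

merge

Each pair mirrors across the alphabet (n↔m, u↔f, m↔n): positions sum to 25. Each letter is replaced by its mirror in the alphabet: a↔z, b↔y, c↔x, and so on (the Atbash cipher).
Decoding nvitv: n↔m, v↔e, i↔r, t↔g, v↔e.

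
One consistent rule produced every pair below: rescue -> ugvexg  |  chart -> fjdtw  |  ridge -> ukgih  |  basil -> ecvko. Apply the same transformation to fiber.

ikegu

Shifts by position in rescue: pos 0: r→u (+3), pos 1: e→g (+2), pos 2: s→v (+3), pos 3: c→e (+2) — repeating every 2. A repeating key of period 2 is used — shifts +3, +2 over and over.
Applying it to fiber: f+3=i, i+2=k, b+3=e, e+2=g, r+3=u.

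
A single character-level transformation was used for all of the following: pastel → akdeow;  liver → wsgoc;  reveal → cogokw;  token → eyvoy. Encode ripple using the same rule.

csaawo

The shift depends on letter class: consonant p→a is +11, but vowel a→k is +10. The rule splits by letter class: vowels +10, consonants +11.
For ripple: r(cons)+11=c, i(vowel)+10=s, p(cons)+11=a, p(cons)+11=a, l(cons)+11=w, e(vowel)+10=o.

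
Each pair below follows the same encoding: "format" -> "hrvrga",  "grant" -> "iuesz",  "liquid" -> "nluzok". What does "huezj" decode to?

fraud

In format: f→h is +2, o→r is +3, r→v is +4, m→r is +5 — the shift increases by 1 each position. Each letter shifts forward by (position + 2), i.e. 2, 3, 4, … — the shift grows by one for each successive letter.
Decoding huezj: h−2=f, u−3=r, e−4=a, z−5=u, j−6=d.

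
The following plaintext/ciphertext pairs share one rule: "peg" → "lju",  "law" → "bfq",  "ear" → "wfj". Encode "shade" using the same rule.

jifmx

The output letters match the input read backwards, each shifted +5: peg reversed is gep. The word is reversed, then every letter is shifted forward by 5.
For shade: reverse → edahs; then shift: e+5=j, d+5=i, a+5=f, h+5=m, s+5=x.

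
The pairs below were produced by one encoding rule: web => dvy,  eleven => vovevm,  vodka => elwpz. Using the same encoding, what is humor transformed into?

This is the alphabet-reversal cipher (Atbash): a becomes z, b becomes y, etc.
For humor: h↔s, u↔f, m↔n, o↔l, r↔i.

sfnli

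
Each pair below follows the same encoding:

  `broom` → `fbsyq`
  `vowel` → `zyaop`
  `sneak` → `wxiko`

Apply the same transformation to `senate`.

workxo

A repeating key of period 2 is used — shifts +4, +10 over and over.
For senate: s+4=w, e+10=o, n+4=r, a+10=k, t+4=x, e+10=o.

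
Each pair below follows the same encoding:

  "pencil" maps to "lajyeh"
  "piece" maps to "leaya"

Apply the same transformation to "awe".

Compare letters: p→l is +22, e→a is +22, n→j is +22 — a constant shift. It's a constant shift of +22 (ROT22).
For awe: a+22=w, w+22=s, e+22=a.

wsa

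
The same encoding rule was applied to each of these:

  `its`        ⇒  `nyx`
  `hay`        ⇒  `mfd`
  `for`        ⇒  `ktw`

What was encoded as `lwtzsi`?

ground

Every letter moves 5 places later in the alphabet, wrapping around z→a.
Undoing it on lwtzsi: l−5=g, w−5=r, t−5=o, z−5=u, s−5=n, i−5=d.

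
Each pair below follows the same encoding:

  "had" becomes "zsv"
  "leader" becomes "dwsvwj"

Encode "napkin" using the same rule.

Compare letters: h→z is +18, a→s is +18, d→v is +18 — a constant shift. Every letter moves 18 places later in the alphabet, wrapping around z→a.
On napkin: n+18=f, a+18=s, p+18=h, k+18=c, i+18=a, n+18=f.

fshcaf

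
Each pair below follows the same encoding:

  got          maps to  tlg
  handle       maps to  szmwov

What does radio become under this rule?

Letters are reflected about the middle of the alphabet (position → 25−position): Atbash.
Applying it to radio: r↔i, a↔z, d↔w, i↔r, o↔l.

izwrl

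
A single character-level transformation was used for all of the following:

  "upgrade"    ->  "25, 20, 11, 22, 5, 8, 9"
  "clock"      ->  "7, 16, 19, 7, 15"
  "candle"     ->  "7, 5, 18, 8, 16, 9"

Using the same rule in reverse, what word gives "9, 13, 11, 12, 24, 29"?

u is letter #21 and maps to 25: an offset of 4. Each letter is replaced by its alphabet position (a=1..z=26) + 4.
Decoding 9, 13, 11, 12, 24, 29: 9→(9−4)÷1=5=e, 13→(13−4)÷1=9=i, 11→(11−4)÷1=7=g, 12→(12−4)÷1=8=h, 24→(24−4)÷1=20=t, 29→(29−4)÷1=25=y.

eighty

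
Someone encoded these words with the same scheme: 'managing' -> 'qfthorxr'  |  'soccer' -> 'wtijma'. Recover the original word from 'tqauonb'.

In managing: m→q is +4, a→f is +5, n→t is +6, a→h is +7 — the shift increases by 1 each position. Each letter shifts forward by (position + 4), i.e. 4, 5, 6, … — the shift grows by one for each successive letter.
Decoding tqauonb: t−4=p, q−5=l, a−6=u, u−7=n, o−8=g, n−9=e, b−10=r.

plunger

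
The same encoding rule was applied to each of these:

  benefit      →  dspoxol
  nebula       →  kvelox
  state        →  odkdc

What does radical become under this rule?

The output letters match the input read backwards, each shifted +10: benefit reversed is tifeneb. Read the word backwards and shift each letter +10.
On radical: reverse → lacidar; then shift: l+10=v, a+10=k, c+10=m, i+10=s, d+10=n, a+10=k, r+10=b.

vkmsnkb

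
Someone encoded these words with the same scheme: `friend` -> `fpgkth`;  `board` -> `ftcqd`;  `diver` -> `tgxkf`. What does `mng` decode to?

The output letters match the input read backwards, each shifted +2: friend reversed is dneirf. Two steps: reverse the string, then apply a Caesar shift of +2.
Reversing it on mng: shift back: m−2=k, n−2=l, g−2=e → kle; then reverse → elk.

elk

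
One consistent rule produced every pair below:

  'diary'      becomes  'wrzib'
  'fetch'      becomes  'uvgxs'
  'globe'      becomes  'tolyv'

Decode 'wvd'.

dew

Each pair mirrors across the alphabet (d↔w, i↔r, a↔z): positions sum to 25. Letters are reflected about the middle of the alphabet (position → 25−position): Atbash.
Undoing it on wvd: w↔d, v↔e, d↔w.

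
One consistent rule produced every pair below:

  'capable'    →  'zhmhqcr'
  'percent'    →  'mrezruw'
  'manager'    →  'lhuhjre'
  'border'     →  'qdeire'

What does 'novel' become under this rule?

c(2)→z(25) and a(0)→h(7) fit y≡9x+7 (mod 26); the inverse of 9 mod 26 is 3. This is an affine cipher: with a=0,…,z=25, each position x becomes (9x+7) mod 26.
For novel: n(13)→9·13+7≡20=u; o(14)→9·14+7≡3=d; v(21)→9·21+7≡14=o; e(4)→9·4+7≡17=r; l(11)→9·11+7≡2=c (all mod 26).

udorc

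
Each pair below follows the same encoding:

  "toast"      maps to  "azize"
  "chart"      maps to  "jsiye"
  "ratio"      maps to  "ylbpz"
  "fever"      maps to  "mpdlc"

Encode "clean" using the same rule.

A repeating key of period 3 is used — shifts +7, +11, +8 over and over.
For clean: c+7=j, l+11=w, e+8=m, a+7=h, n+11=y.

jwmhy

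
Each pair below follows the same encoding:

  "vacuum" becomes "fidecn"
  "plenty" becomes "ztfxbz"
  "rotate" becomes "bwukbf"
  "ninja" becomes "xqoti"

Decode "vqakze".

Shifts by position in vacuum: pos 0: v→f (+10), pos 1: a→i (+8), pos 2: c→d (+1), pos 3: u→e (+10), pos 4: u→c (+8), pos 5: m→n (+1) — repeating every 3. The shifts repeat in a cycle of length 3: positions 0,1,… shift by +10, +8, +1, then the pattern repeats.
Decoding vqakze: v−10=l, q−8=i, a−1=z, k−10=a, z−8=r, e−1=d.

lizard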